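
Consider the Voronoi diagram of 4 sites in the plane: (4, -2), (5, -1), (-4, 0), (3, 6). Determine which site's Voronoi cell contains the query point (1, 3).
Nearest site = (3, 6)

The Voronoi cell of site s contains exactly those query points closer to s than to any other site. Compute squared distances from q = (1, 3) to each site:
  (3 − 1)² + (6 − 3)² = 13
  (5 − 1)² + (-1 − 3)² = 32
  (-4 − 1)² + (0 − 3)² = 34
  (4 − 1)² + (-2 − 3)² = 34
Minimum is attained by (3, 6), so q lies in its Voronoi cell.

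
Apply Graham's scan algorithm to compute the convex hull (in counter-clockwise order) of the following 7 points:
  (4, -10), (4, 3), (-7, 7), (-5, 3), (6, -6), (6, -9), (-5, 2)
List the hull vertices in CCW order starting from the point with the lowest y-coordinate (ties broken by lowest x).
Hull (CCW) = [(4, -10), (6, -9), (6, -6), (4, 3), (-7, 7), (-5, 2)]

Graham scan procedure:
  1. Find the pivot p₀ = point with lowest y (tie → lowest x): (4, -10).
  2. Sort the remaining points by polar angle around p₀.
  3. Walk through sorted points, maintaining a stack; pop the top while the last three entries make a non-left turn (cross product ≤ 0).
  4. Final stack is the convex hull in CCW order: (4, -10), (6, -9), (6, -6), (4, 3), (-7, 7), (-5, 2).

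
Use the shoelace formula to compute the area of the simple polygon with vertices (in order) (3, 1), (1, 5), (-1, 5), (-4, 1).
Area = 18

Shoelace formula: Area = (1/2) |Σ_i (x_i · y_{i+1} − x_{i+1} · y_i)| (indices mod n). Compute each cross term:
  (3)(5) − (1)(1) = 14
  (1)(5) − (-1)(5) = 10
  (-1)(1) − (-4)(5) = 19
  (-4)(1) − (3)(1) = -7
Sum = 36, so (signed) Area = 36/2 = 18, |Area| = 18.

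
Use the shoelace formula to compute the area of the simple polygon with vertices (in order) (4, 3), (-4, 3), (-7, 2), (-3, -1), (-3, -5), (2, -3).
Area = 99/2

Shoelace formula: Area = (1/2) |Σ_i (x_i · y_{i+1} − x_{i+1} · y_i)| (indices mod n). Compute each cross term:
  (4)(3) − (-4)(3) = 24
  (-4)(2) − (-7)(3) = 13
  (-7)(-1) − (-3)(2) = 13
  (-3)(-5) − (-3)(-1) = 12
  (-3)(-3) − (2)(-5) = 19
  (2)(3) − (4)(-3) = 18
Sum = 99, so (signed) Area = 99/2 = 99/2, |Area| = 99/2.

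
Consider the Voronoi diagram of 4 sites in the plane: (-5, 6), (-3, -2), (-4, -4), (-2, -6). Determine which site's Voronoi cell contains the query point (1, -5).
Nearest site = (-2, -6)

The Voronoi cell of site s contains exactly those query points closer to s than to any other site. Compute squared distances from q = (1, -5) to each site:
  (-2 − 1)² + (-6 − -5)² = 10
  (-3 − 1)² + (-2 − -5)² = 25
  (-4 − 1)² + (-4 − -5)² = 26
  (-5 − 1)² + (6 − -5)² = 157
Minimum is attained by (-2, -6), so q lies in its Voronoi cell.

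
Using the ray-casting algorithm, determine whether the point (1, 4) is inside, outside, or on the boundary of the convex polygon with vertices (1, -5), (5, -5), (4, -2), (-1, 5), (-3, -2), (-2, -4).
The point (1, 4) lies strictly outside the polygon

Cast a horizontal ray to the right from the query point and count how many polygon edges it crosses (each edge strictly once or zero times, handled with the usual half-open convention). 
Parity of crossings → even ⇒ outside.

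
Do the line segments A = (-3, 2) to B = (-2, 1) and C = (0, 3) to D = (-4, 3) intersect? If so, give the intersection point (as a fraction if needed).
No (intersection of containing lines falls outside at least one segment)

Parametrize and solve: t = -1, s = 1. At least one of these is outside [0, 1], so the segments do not intersect.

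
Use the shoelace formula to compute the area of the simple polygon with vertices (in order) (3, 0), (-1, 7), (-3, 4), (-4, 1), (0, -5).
Area = 43

Shoelace formula: Area = (1/2) |Σ_i (x_i · y_{i+1} − x_{i+1} · y_i)| (indices mod n). Compute each cross term:
  (3)(7) − (-1)(0) = 21
  (-1)(4) − (-3)(7) = 17
  (-3)(1) − (-4)(4) = 13
  (-4)(-5) − (0)(1) = 20
  (0)(0) − (3)(-5) = 15
Sum = 86, so (signed) Area = 86/2 = 43, |Area| = 43.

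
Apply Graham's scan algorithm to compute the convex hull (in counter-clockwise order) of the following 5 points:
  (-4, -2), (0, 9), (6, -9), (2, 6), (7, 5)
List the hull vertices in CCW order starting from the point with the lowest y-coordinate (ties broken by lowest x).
Hull (CCW) = [(6, -9), (7, 5), (0, 9), (-4, -2)]

Graham scan procedure:
  1. Find the pivot p₀ = point with lowest y (tie → lowest x): (6, -9).
  2. Sort the remaining points by polar angle around p₀.
  3. Walk through sorted points, maintaining a stack; pop the top while the last three entries make a non-left turn (cross product ≤ 0).
  4. Final stack is the convex hull in CCW order: (6, -9), (7, 5), (0, 9), (-4, -2).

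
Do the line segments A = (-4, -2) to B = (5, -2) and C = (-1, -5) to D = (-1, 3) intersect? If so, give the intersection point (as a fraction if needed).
Yes; intersection at (-1, -2) (t = 1/3 on AB, s = 3/8 on CD)

Parametrize AB as A + t(B − A) = (-4 + 9 t, -2 + 0 t) and CD as C + s(D − C) = (-1 + 0 s, -5 + 8 s). Solve the linear system for (t, s). Determinant = -72 ≠ 0, so a unique intersection of the containing lines exists. Solution: t = 1/3, s = 3/8 — both in [0, 1], so the segments cross. Intersection point: (-1, -2).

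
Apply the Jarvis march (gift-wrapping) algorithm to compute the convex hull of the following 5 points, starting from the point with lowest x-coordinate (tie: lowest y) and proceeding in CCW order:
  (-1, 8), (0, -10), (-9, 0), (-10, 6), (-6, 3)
Hull (CCW) = [(-10, 6), (-9, 0), (0, -10), (-1, 8)]

Jarvis march: at each step, from the current hull vertex p, select the next vertex q as the point such that every other point lies strictly to the left of (or on) the directed line p → q. (Equivalently: for every other point r, the cross product (q − p) × (r − p) ≥ 0.)
Starting point (lowest x, tie lowest y): (-10, 6). Wrap until returning to start. Resulting hull: (-10, 6), (-9, 0), (0, -10), (-1, 8).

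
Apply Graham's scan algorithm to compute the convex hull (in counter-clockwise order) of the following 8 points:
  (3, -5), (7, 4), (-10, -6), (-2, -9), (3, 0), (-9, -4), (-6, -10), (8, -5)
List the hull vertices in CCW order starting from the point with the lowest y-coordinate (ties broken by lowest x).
Hull (CCW) = [(-6, -10), (-2, -9), (8, -5), (7, 4), (-9, -4), (-10, -6)]

Graham scan procedure:
  1. Find the pivot p₀ = point with lowest y (tie → lowest x): (-6, -10).
  2. Sort the remaining points by polar angle around p₀.
  3. Walk through sorted points, maintaining a stack; pop the top while the last three entries make a non-left turn (cross product ≤ 0).
  4. Final stack is the convex hull in CCW order: (-6, -10), (-2, -9), (8, -5), (7, 4), (-9, -4), (-10, -6).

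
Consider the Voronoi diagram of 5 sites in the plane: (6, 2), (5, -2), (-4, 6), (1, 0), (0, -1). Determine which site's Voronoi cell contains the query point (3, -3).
Nearest site = (5, -2)

The Voronoi cell of site s contains exactly those query points closer to s than to any other site. Compute squared distances from q = (3, -3) to each site:
  (5 − 3)² + (-2 − -3)² = 5
  (0 − 3)² + (-1 − -3)² = 13
  (1 − 3)² + (0 − -3)² = 13
  (6 − 3)² + (2 − -3)² = 34
  (-4 − 3)² + (6 − -3)² = 130
Minimum is attained by (5, -2), so q lies in its Voronoi cell.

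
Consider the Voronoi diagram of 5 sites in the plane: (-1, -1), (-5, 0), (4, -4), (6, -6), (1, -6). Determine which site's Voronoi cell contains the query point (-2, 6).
Nearest site = (-5, 0)

The Voronoi cell of site s contains exactly those query points closer to s than to any other site. Compute squared distances from q = (-2, 6) to each site:
  (-5 − -2)² + (0 − 6)² = 45
  (-1 − -2)² + (-1 − 6)² = 50
  (4 − -2)² + (-4 − 6)² = 136
  (1 − -2)² + (-6 − 6)² = 153
  (6 − -2)² + (-6 − 6)² = 208
Minimum is attained by (-5, 0), so q lies in its Voronoi cell.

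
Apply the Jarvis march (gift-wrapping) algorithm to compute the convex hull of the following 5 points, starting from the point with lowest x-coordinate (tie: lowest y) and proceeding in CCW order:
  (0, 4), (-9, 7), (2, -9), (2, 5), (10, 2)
Hull (CCW) = [(-9, 7), (2, -9), (10, 2), (2, 5)]

Jarvis march: at each step, from the current hull vertex p, select the next vertex q as the point such that every other point lies strictly to the left of (or on) the directed line p → q. (Equivalently: for every other point r, the cross product (q − p) × (r − p) ≥ 0.)
Starting point (lowest x, tie lowest y): (-9, 7). Wrap until returning to start. Resulting hull: (-9, 7), (2, -9), (10, 2), (2, 5).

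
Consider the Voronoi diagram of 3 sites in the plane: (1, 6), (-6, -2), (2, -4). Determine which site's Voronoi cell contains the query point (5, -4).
Nearest site = (2, -4)

The Voronoi cell of site s contains exactly those query points closer to s than to any other site. Compute squared distances from q = (5, -4) to each site:
  (2 − 5)² + (-4 − -4)² = 9
  (1 − 5)² + (6 − -4)² = 116
  (-6 − 5)² + (-2 − -4)² = 125
Minimum is attained by (2, -4), so q lies in its Voronoi cell.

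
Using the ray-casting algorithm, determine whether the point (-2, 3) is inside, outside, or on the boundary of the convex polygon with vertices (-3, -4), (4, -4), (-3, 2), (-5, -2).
The point (-2, 3) lies strictly outside the polygon

Cast a horizontal ray to the right from the query point and count how many polygon edges it crosses (each edge strictly once or zero times, handled with the usual half-open convention). 
Parity of crossings → even ⇒ outside.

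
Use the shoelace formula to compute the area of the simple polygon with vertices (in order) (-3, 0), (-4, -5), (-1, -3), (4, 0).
Area = 17

Shoelace formula: Area = (1/2) |Σ_i (x_i · y_{i+1} − x_{i+1} · y_i)| (indices mod n). Compute each cross term:
  (-3)(-5) − (-4)(0) = 15
  (-4)(-3) − (-1)(-5) = 7
  (-1)(0) − (4)(-3) = 12
  (4)(0) − (-3)(0) = 0
Sum = 34, so (signed) Area = 34/2 = 17, |Area| = 17.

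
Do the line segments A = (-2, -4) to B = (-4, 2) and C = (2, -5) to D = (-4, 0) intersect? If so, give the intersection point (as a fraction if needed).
Yes; intersection at (-40/13, -10/13) (t = 7/13 on AB, s = 11/13 on CD)

Parametrize AB as A + t(B − A) = (-2 + -2 t, -4 + 6 t) and CD as C + s(D − C) = (2 + -6 s, -5 + 5 s). Solve the linear system for (t, s). Determinant = -26 ≠ 0, so a unique intersection of the containing lines exists. Solution: t = 7/13, s = 11/13 — both in [0, 1], so the segments cross. Intersection point: (-40/13, -10/13).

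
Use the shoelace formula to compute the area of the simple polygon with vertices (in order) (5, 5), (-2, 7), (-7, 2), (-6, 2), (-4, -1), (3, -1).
Area = 129/2

Shoelace formula: Area = (1/2) |Σ_i (x_i · y_{i+1} − x_{i+1} · y_i)| (indices mod n). Compute each cross term:
  (5)(7) − (-2)(5) = 45
  (-2)(2) − (-7)(7) = 45
  (-7)(2) − (-6)(2) = -2
  (-6)(-1) − (-4)(2) = 14
  (-4)(-1) − (3)(-1) = 7
  (3)(5) − (5)(-1) = 20
Sum = 129, so (signed) Area = 129/2 = 129/2, |Area| = 129/2.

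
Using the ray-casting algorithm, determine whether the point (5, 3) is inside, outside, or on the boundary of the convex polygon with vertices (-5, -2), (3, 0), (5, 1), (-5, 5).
The point (5, 3) lies strictly outside the polygon

Cast a horizontal ray to the right from the query point and count how many polygon edges it crosses (each edge strictly once or zero times, handled with the usual half-open convention). 
Parity of crossings → even ⇒ outside.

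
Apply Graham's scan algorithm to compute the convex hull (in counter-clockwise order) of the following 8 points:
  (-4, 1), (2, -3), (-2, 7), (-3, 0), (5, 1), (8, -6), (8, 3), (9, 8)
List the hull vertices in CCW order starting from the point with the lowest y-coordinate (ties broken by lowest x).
Hull (CCW) = [(8, -6), (9, 8), (-2, 7), (-4, 1), (-3, 0), (2, -3)]

Graham scan procedure:
  1. Find the pivot p₀ = point with lowest y (tie → lowest x): (8, -6).
  2. Sort the remaining points by polar angle around p₀.
  3. Walk through sorted points, maintaining a stack; pop the top while the last three entries make a non-left turn (cross product ≤ 0).
  4. Final stack is the convex hull in CCW order: (8, -6), (9, 8), (-2, 7), (-4, 1), (-3, 0), (2, -3).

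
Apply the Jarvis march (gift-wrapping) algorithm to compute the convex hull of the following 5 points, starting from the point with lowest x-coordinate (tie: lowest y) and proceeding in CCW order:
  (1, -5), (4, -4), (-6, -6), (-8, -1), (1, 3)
Hull (CCW) = [(-8, -1), (-6, -6), (1, -5), (4, -4), (1, 3)]

Jarvis march: at each step, from the current hull vertex p, select the next vertex q as the point such that every other point lies strictly to the left of (or on) the directed line p → q. (Equivalently: for every other point r, the cross product (q − p) × (r − p) ≥ 0.)
Starting point (lowest x, tie lowest y): (-8, -1). Wrap until returning to start. Resulting hull: (-8, -1), (-6, -6), (1, -5), (4, -4), (1, 3).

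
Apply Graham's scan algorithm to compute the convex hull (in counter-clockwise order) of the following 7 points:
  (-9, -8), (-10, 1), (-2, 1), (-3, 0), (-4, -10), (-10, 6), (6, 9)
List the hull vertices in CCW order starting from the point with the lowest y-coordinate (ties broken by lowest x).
Hull (CCW) = [(-4, -10), (6, 9), (-10, 6), (-10, 1), (-9, -8)]

Graham scan procedure:
  1. Find the pivot p₀ = point with lowest y (tie → lowest x): (-4, -10).
  2. Sort the remaining points by polar angle around p₀.
  3. Walk through sorted points, maintaining a stack; pop the top while the last three entries make a non-left turn (cross product ≤ 0).
  4. Final stack is the convex hull in CCW order: (-4, -10), (6, 9), (-10, 6), (-10, 1), (-9, -8).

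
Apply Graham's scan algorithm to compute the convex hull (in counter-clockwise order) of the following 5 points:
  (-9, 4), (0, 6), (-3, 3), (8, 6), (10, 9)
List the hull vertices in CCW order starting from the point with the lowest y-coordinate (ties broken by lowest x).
Hull (CCW) = [(-3, 3), (8, 6), (10, 9), (-9, 4)]

Graham scan procedure:
  1. Find the pivot p₀ = point with lowest y (tie → lowest x): (-3, 3).
  2. Sort the remaining points by polar angle around p₀.
  3. Walk through sorted points, maintaining a stack; pop the top while the last three entries make a non-left turn (cross product ≤ 0).
  4. Final stack is the convex hull in CCW order: (-3, 3), (8, 6), (10, 9), (-9, 4).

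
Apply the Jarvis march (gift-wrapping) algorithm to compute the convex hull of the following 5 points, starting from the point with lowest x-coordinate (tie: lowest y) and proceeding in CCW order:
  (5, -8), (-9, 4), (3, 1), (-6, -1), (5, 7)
Hull (CCW) = [(-9, 4), (-6, -1), (5, -8), (5, 7)]

Jarvis march: at each step, from the current hull vertex p, select the next vertex q as the point such that every other point lies strictly to the left of (or on) the directed line p → q. (Equivalently: for every other point r, the cross product (q − p) × (r − p) ≥ 0.)
Starting point (lowest x, tie lowest y): (-9, 4). Wrap until returning to start. Resulting hull: (-9, 4), (-6, -1), (5, -8), (5, 7).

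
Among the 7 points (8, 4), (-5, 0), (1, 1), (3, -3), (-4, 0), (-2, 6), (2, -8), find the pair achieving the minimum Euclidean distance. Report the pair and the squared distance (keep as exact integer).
Pair = ((-5, 0), (-4, 0)); squared distance = 1

Compute all C(7, 2) = 21 pairwise squared distances (x_i − x_j)² + (y_i − y_j)². The minimum is 1, attained by the pair ((-5, 0), (-4, 0)).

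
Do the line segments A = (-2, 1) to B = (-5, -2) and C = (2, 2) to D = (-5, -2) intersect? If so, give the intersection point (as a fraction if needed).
Yes; intersection at (-5, -2) (t = 1 on AB, s = 1 on CD)

Parametrize AB as A + t(B − A) = (-2 + -3 t, 1 + -3 t) and CD as C + s(D − C) = (2 + -7 s, 2 + -4 s). Solve the linear system for (t, s). Determinant = 9 ≠ 0, so a unique intersection of the containing lines exists. Solution: t = 1, s = 1 — both in [0, 1], so the segments cross. Intersection point: (-5, -2).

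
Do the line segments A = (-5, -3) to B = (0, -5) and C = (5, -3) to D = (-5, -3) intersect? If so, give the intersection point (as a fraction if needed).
Yes; intersection at (-5, -3) (t = 0 on AB, s = 1 on CD)

Parametrize AB as A + t(B − A) = (-5 + 5 t, -3 + -2 t) and CD as C + s(D − C) = (5 + -10 s, -3 + 0 s). Solve the linear system for (t, s). Determinant = 20 ≠ 0, so a unique intersection of the containing lines exists. Solution: t = 0, s = 1 — both in [0, 1], so the segments cross. Intersection point: (-5, -3).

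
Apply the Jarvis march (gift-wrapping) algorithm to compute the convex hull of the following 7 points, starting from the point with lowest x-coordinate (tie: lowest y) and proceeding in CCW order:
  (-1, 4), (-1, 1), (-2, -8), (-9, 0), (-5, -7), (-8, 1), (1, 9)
Hull (CCW) = [(-9, 0), (-5, -7), (-2, -8), (1, 9), (-8, 1)]

Jarvis march: at each step, from the current hull vertex p, select the next vertex q as the point such that every other point lies strictly to the left of (or on) the directed line p → q. (Equivalently: for every other point r, the cross product (q − p) × (r − p) ≥ 0.)
Starting point (lowest x, tie lowest y): (-9, 0). Wrap until returning to start. Resulting hull: (-9, 0), (-5, -7), (-2, -8), (1, 9), (-8, 1).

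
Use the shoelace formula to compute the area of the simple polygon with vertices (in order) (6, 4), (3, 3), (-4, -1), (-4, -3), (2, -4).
Area = 77/2

Shoelace formula: Area = (1/2) |Σ_i (x_i · y_{i+1} − x_{i+1} · y_i)| (indices mod n). Compute each cross term:
  (6)(3) − (3)(4) = 6
  (3)(-1) − (-4)(3) = 9
  (-4)(-3) − (-4)(-1) = 8
  (-4)(-4) − (2)(-3) = 22
  (2)(4) − (6)(-4) = 32
Sum = 77, so (signed) Area = 77/2 = 77/2, |Area| = 77/2.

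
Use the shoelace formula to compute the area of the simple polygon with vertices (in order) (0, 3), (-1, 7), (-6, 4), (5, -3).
Area = 27

Shoelace formula: Area = (1/2) |Σ_i (x_i · y_{i+1} − x_{i+1} · y_i)| (indices mod n). Compute each cross term:
  (0)(7) − (-1)(3) = 3
  (-1)(4) − (-6)(7) = 38
  (-6)(-3) − (5)(4) = -2
  (5)(3) − (0)(-3) = 15
Sum = 54, so (signed) Area = 54/2 = 27, |Area| = 27.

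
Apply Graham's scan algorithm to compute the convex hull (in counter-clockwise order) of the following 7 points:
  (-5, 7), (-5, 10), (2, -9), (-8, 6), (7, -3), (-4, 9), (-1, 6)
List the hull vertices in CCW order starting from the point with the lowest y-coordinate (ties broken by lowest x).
Hull (CCW) = [(2, -9), (7, -3), (-1, 6), (-5, 10), (-8, 6)]

Graham scan procedure:
  1. Find the pivot p₀ = point with lowest y (tie → lowest x): (2, -9).
  2. Sort the remaining points by polar angle around p₀.
  3. Walk through sorted points, maintaining a stack; pop the top while the last three entries make a non-left turn (cross product ≤ 0).
  4. Final stack is the convex hull in CCW order: (2, -9), (7, -3), (-1, 6), (-5, 10), (-8, 6).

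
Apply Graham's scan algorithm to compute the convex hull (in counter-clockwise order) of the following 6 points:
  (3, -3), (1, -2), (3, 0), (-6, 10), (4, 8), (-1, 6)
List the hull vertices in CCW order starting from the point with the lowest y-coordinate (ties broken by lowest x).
Hull (CCW) = [(3, -3), (4, 8), (-6, 10), (1, -2)]

Graham scan procedure:
  1. Find the pivot p₀ = point with lowest y (tie → lowest x): (3, -3).
  2. Sort the remaining points by polar angle around p₀.
  3. Walk through sorted points, maintaining a stack; pop the top while the last three entries make a non-left turn (cross product ≤ 0).
  4. Final stack is the convex hull in CCW order: (3, -3), (4, 8), (-6, 10), (1, -2).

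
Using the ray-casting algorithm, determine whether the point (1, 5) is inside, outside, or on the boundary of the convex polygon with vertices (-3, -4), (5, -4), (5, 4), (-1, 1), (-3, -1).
The point (1, 5) lies strictly outside the polygon

Cast a horizontal ray to the right from the query point and count how many polygon edges it crosses (each edge strictly once or zero times, handled with the usual half-open convention). 
Parity of crossings → even ⇒ outside.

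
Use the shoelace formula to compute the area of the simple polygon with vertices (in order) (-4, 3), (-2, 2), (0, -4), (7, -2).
Area = 47/2

Shoelace formula: Area = (1/2) |Σ_i (x_i · y_{i+1} − x_{i+1} · y_i)| (indices mod n). Compute each cross term:
  (-4)(2) − (-2)(3) = -2
  (-2)(-4) − (0)(2) = 8
  (0)(-2) − (7)(-4) = 28
  (7)(3) − (-4)(-2) = 13
Sum = 47, so (signed) Area = 47/2 = 47/2, |Area| = 47/2.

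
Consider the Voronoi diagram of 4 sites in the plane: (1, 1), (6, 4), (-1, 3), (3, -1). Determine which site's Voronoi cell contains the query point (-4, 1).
Nearest site = (-1, 3)

The Voronoi cell of site s contains exactly those query points closer to s than to any other site. Compute squared distances from q = (-4, 1) to each site:
  (-1 − -4)² + (3 − 1)² = 13
  (1 − -4)² + (1 − 1)² = 25
  (3 − -4)² + (-1 − 1)² = 53
  (6 − -4)² + (4 − 1)² = 109
Minimum is attained by (-1, 3), so q lies in its Voronoi cell.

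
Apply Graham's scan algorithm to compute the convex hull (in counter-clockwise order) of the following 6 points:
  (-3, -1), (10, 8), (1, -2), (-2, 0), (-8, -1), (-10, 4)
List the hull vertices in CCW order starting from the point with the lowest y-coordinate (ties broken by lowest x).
Hull (CCW) = [(1, -2), (10, 8), (-10, 4), (-8, -1)]

Graham scan procedure:
  1. Find the pivot p₀ = point with lowest y (tie → lowest x): (1, -2).
  2. Sort the remaining points by polar angle around p₀.
  3. Walk through sorted points, maintaining a stack; pop the top while the last three entries make a non-left turn (cross product ≤ 0).
  4. Final stack is the convex hull in CCW order: (1, -2), (10, 8), (-10, 4), (-8, -1).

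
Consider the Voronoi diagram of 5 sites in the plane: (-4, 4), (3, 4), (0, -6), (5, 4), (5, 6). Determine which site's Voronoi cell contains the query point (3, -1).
Nearest site = (3, 4)

The Voronoi cell of site s contains exactly those query points closer to s than to any other site. Compute squared distances from q = (3, -1) to each site:
  (3 − 3)² + (4 − -1)² = 25
  (5 − 3)² + (4 − -1)² = 29
  (0 − 3)² + (-6 − -1)² = 34
  (5 − 3)² + (6 − -1)² = 53
  (-4 − 3)² + (4 − -1)² = 74
Minimum is attained by (3, 4), so q lies in its Voronoi cell.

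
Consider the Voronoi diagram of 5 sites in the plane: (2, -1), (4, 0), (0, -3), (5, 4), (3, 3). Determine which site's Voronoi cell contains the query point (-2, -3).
Nearest site = (0, -3)

The Voronoi cell of site s contains exactly those query points closer to s than to any other site. Compute squared distances from q = (-2, -3) to each site:
  (0 − -2)² + (-3 − -3)² = 4
  (2 − -2)² + (-1 − -3)² = 20
  (4 − -2)² + (0 − -3)² = 45
  (3 − -2)² + (3 − -3)² = 61
  (5 − -2)² + (4 − -3)² = 98
Minimum is attained by (0, -3), so q lies in its Voronoi cell.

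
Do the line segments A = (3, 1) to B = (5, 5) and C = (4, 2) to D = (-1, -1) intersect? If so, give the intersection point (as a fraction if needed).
Yes; intersection at (23/7, 11/7) (t = 1/7 on AB, s = 1/7 on CD)

Parametrize AB as A + t(B − A) = (3 + 2 t, 1 + 4 t) and CD as C + s(D − C) = (4 + -5 s, 2 + -3 s). Solve the linear system for (t, s). Determinant = -14 ≠ 0, so a unique intersection of the containing lines exists. Solution: t = 1/7, s = 1/7 — both in [0, 1], so the segments cross. Intersection point: (23/7, 11/7).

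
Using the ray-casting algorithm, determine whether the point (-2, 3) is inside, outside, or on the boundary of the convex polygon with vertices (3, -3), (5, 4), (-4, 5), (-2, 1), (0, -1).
The point (-2, 3) lies strictly inside the polygon

Cast a horizontal ray to the right from the query point and count how many polygon edges it crosses (each edge strictly once or zero times, handled with the usual half-open convention). 
Parity of crossings → odd ⇒ inside.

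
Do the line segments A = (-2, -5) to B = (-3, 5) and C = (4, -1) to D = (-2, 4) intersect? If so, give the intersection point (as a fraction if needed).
No (intersection of containing lines falls outside at least one segment)

Parametrize and solve: t = 54/55, s = 64/55. At least one of these is outside [0, 1], so the segments do not intersect.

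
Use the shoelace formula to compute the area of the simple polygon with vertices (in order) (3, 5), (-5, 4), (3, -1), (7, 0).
Area = 36

Shoelace formula: Area = (1/2) |Σ_i (x_i · y_{i+1} − x_{i+1} · y_i)| (indices mod n). Compute each cross term:
  (3)(4) − (-5)(5) = 37
  (-5)(-1) − (3)(4) = -7
  (3)(0) − (7)(-1) = 7
  (7)(5) − (3)(0) = 35
Sum = 72, so (signed) Area = 72/2 = 36, |Area| = 36.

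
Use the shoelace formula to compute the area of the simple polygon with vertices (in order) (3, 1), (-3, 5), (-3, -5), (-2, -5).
Area = 33

Shoelace formula: Area = (1/2) |Σ_i (x_i · y_{i+1} − x_{i+1} · y_i)| (indices mod n). Compute each cross term:
  (3)(5) − (-3)(1) = 18
  (-3)(-5) − (-3)(5) = 30
  (-3)(-5) − (-2)(-5) = 5
  (-2)(1) − (3)(-5) = 13
Sum = 66, so (signed) Area = 66/2 = 33, |Area| = 33.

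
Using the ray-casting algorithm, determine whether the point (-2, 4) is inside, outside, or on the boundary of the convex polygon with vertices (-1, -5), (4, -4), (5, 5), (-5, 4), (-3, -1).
The point (-2, 4) lies strictly inside the polygon

Cast a horizontal ray to the right from the query point and count how many polygon edges it crosses (each edge strictly once or zero times, handled with the usual half-open convention). 
Parity of crossings → odd ⇒ inside.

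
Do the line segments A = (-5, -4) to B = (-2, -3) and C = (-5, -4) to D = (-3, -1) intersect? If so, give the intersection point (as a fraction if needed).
Yes; intersection at (-5, -4) (t = 0 on AB, s = 0 on CD)

Parametrize AB as A + t(B − A) = (-5 + 3 t, -4 + 1 t) and CD as C + s(D − C) = (-5 + 2 s, -4 + 3 s). Solve the linear system for (t, s). Determinant = -7 ≠ 0, so a unique intersection of the containing lines exists. Solution: t = 0, s = 0 — both in [0, 1], so the segments cross. Intersection point: (-5, -4).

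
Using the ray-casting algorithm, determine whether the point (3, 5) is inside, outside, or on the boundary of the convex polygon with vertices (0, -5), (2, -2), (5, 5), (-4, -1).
The point (3, 5) lies strictly outside the polygon

Cast a horizontal ray to the right from the query point and count how many polygon edges it crosses (each edge strictly once or zero times, handled with the usual half-open convention). 
Parity of crossings → even ⇒ outside.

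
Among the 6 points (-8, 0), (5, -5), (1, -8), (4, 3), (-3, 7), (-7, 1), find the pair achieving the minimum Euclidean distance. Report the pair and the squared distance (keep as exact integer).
Pair = ((-8, 0), (-7, 1)); squared distance = 2

Compute all C(6, 2) = 15 pairwise squared distances (x_i − x_j)² + (y_i − y_j)². The minimum is 2, attained by the pair ((-8, 0), (-7, 1)).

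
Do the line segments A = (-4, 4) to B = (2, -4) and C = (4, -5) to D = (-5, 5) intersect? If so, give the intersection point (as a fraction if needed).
Yes; intersection at (-7/2, 10/3) (t = 1/12 on AB, s = 5/6 on CD)

Parametrize AB as A + t(B − A) = (-4 + 6 t, 4 + -8 t) and CD as C + s(D − C) = (4 + -9 s, -5 + 10 s). Solve the linear system for (t, s). Determinant = 12 ≠ 0, so a unique intersection of the containing lines exists. Solution: t = 1/12, s = 5/6 — both in [0, 1], so the segments cross. Intersection point: (-7/2, 10/3).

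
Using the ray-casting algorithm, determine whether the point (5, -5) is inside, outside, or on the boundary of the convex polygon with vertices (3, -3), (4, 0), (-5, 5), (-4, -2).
The point (5, -5) lies strictly outside the polygon

Cast a horizontal ray to the right from the query point and count how many polygon edges it crosses (each edge strictly once or zero times, handled with the usual half-open convention). 
Parity of crossings → even ⇒ outside.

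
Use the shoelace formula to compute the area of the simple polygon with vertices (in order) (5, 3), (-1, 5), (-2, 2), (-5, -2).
Area = 45/2

Shoelace formula: Area = (1/2) |Σ_i (x_i · y_{i+1} − x_{i+1} · y_i)| (indices mod n). Compute each cross term:
  (5)(5) − (-1)(3) = 28
  (-1)(2) − (-2)(5) = 8
  (-2)(-2) − (-5)(2) = 14
  (-5)(3) − (5)(-2) = -5
Sum = 45, so (signed) Area = 45/2 = 45/2, |Area| = 45/2.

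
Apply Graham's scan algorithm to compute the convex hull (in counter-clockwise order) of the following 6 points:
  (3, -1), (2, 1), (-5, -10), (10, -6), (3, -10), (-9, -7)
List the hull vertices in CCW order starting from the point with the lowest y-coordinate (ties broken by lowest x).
Hull (CCW) = [(-5, -10), (3, -10), (10, -6), (2, 1), (-9, -7)]

Graham scan procedure:
  1. Find the pivot p₀ = point with lowest y (tie → lowest x): (-5, -10).
  2. Sort the remaining points by polar angle around p₀.
  3. Walk through sorted points, maintaining a stack; pop the top while the last three entries make a non-left turn (cross product ≤ 0).
  4. Final stack is the convex hull in CCW order: (-5, -10), (3, -10), (10, -6), (2, 1), (-9, -7).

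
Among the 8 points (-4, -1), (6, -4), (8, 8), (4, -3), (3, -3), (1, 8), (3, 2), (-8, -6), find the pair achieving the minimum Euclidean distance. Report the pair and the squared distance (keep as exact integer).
Pair = ((4, -3), (3, -3)); squared distance = 1

Compute all C(8, 2) = 28 pairwise squared distances (x_i − x_j)² + (y_i − y_j)². The minimum is 1, attained by the pair ((4, -3), (3, -3)).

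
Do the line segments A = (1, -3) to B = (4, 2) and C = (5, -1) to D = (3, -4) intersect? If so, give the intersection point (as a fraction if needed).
No (intersection of containing lines falls outside at least one segment)

Parametrize and solve: t = -8, s = 14. At least one of these is outside [0, 1], so the segments do not intersect.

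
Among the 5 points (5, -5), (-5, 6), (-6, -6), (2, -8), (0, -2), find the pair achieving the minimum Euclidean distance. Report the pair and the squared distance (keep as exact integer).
Pair = ((5, -5), (2, -8)); squared distance = 18

Compute all C(5, 2) = 10 pairwise squared distances (x_i − x_j)² + (y_i − y_j)². The minimum is 18, attained by the pair ((5, -5), (2, -8)).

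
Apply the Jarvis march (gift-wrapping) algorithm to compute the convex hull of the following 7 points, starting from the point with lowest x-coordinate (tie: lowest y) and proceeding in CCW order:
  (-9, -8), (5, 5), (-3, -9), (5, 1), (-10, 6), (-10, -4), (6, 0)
Hull (CCW) = [(-10, -4), (-9, -8), (-3, -9), (6, 0), (5, 5), (-10, 6)]

Jarvis march: at each step, from the current hull vertex p, select the next vertex q as the point such that every other point lies strictly to the left of (or on) the directed line p → q. (Equivalently: for every other point r, the cross product (q − p) × (r − p) ≥ 0.)
Starting point (lowest x, tie lowest y): (-10, -4). Wrap until returning to start. Resulting hull: (-10, -4), (-9, -8), (-3, -9), (6, 0), (5, 5), (-10, 6).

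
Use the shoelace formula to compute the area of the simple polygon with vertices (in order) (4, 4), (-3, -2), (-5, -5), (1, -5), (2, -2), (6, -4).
Area = 91/2

Shoelace formula: Area = (1/2) |Σ_i (x_i · y_{i+1} − x_{i+1} · y_i)| (indices mod n). Compute each cross term:
  (4)(-2) − (-3)(4) = 4
  (-3)(-5) − (-5)(-2) = 5
  (-5)(-5) − (1)(-5) = 30
  (1)(-2) − (2)(-5) = 8
  (2)(-4) − (6)(-2) = 4
  (6)(4) − (4)(-4) = 40
Sum = 91, so (signed) Area = 91/2 = 91/2, |Area| = 91/2.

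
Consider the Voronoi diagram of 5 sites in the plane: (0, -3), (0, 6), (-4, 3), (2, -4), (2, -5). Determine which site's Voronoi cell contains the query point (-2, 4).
Nearest site = (-4, 3)

The Voronoi cell of site s contains exactly those query points closer to s than to any other site. Compute squared distances from q = (-2, 4) to each site:
  (-4 − -2)² + (3 − 4)² = 5
  (0 − -2)² + (6 − 4)² = 8
  (0 − -2)² + (-3 − 4)² = 53
  (2 − -2)² + (-4 − 4)² = 80
  (2 − -2)² + (-5 − 4)² = 97
Minimum is attained by (-4, 3), so q lies in its Voronoi cell.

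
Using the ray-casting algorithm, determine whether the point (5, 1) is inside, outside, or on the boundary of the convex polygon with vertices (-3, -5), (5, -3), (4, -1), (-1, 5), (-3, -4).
The point (5, 1) lies strictly outside the polygon

Cast a horizontal ray to the right from the query point and count how many polygon edges it crosses (each edge strictly once or zero times, handled with the usual half-open convention). 
Parity of crossings → even ⇒ outside.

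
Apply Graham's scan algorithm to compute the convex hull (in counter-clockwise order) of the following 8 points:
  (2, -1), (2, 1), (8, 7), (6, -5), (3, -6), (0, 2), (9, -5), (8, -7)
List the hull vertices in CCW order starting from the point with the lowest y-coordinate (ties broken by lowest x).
Hull (CCW) = [(8, -7), (9, -5), (8, 7), (0, 2), (3, -6)]

Graham scan procedure:
  1. Find the pivot p₀ = point with lowest y (tie → lowest x): (8, -7).
  2. Sort the remaining points by polar angle around p₀.
  3. Walk through sorted points, maintaining a stack; pop the top while the last three entries make a non-left turn (cross product ≤ 0).
  4. Final stack is the convex hull in CCW order: (8, -7), (9, -5), (8, 7), (0, 2), (3, -6).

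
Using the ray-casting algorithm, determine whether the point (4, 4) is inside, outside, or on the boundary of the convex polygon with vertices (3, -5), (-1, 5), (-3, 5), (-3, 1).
The point (4, 4) lies strictly outside the polygon

Cast a horizontal ray to the right from the query point and count how many polygon edges it crosses (each edge strictly once or zero times, handled with the usual half-open convention). 
Parity of crossings → even ⇒ outside.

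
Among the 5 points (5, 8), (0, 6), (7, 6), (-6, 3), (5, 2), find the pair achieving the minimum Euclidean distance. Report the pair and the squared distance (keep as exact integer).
Pair = ((5, 8), (7, 6)); squared distance = 8

Compute all C(5, 2) = 10 pairwise squared distances (x_i − x_j)² + (y_i − y_j)². The minimum is 8, attained by the pair ((5, 8), (7, 6)).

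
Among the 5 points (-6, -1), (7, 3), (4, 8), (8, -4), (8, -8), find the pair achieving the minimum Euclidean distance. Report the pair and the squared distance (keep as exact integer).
Pair = ((8, -4), (8, -8)); squared distance = 16

Compute all C(5, 2) = 10 pairwise squared distances (x_i − x_j)² + (y_i − y_j)². The minimum is 16, attained by the pair ((8, -4), (8, -8)).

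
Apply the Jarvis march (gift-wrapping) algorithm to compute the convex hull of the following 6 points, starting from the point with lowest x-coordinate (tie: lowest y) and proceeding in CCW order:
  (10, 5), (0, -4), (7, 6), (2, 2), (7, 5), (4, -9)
Hull (CCW) = [(0, -4), (4, -9), (10, 5), (7, 6), (2, 2)]

Jarvis march: at each step, from the current hull vertex p, select the next vertex q as the point such that every other point lies strictly to the left of (or on) the directed line p → q. (Equivalently: for every other point r, the cross product (q − p) × (r − p) ≥ 0.)
Starting point (lowest x, tie lowest y): (0, -4). Wrap until returning to start. Resulting hull: (0, -4), (4, -9), (10, 5), (7, 6), (2, 2).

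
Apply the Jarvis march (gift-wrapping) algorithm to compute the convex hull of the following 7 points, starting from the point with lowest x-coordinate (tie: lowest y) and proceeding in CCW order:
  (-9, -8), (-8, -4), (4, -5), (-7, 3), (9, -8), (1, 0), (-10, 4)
Hull (CCW) = [(-10, 4), (-9, -8), (9, -8), (1, 0), (-7, 3)]

Jarvis march: at each step, from the current hull vertex p, select the next vertex q as the point such that every other point lies strictly to the left of (or on) the directed line p → q. (Equivalently: for every other point r, the cross product (q − p) × (r − p) ≥ 0.)
Starting point (lowest x, tie lowest y): (-10, 4). Wrap until returning to start. Resulting hull: (-10, 4), (-9, -8), (9, -8), (1, 0), (-7, 3).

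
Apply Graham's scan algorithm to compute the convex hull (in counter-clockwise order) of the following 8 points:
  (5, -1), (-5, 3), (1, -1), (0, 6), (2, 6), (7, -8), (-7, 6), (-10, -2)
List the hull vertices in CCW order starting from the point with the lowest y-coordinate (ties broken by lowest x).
Hull (CCW) = [(7, -8), (5, -1), (2, 6), (-7, 6), (-10, -2)]

Graham scan procedure:
  1. Find the pivot p₀ = point with lowest y (tie → lowest x): (7, -8).
  2. Sort the remaining points by polar angle around p₀.
  3. Walk through sorted points, maintaining a stack; pop the top while the last three entries make a non-left turn (cross product ≤ 0).
  4. Final stack is the convex hull in CCW order: (7, -8), (5, -1), (2, 6), (-7, 6), (-10, -2).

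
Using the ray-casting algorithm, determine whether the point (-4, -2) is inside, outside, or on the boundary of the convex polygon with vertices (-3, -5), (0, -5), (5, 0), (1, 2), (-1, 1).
The point (-4, -2) lies strictly outside the polygon

Cast a horizontal ray to the right from the query point and count how many polygon edges it crosses (each edge strictly once or zero times, handled with the usual half-open convention). 
Parity of crossings → even ⇒ outside.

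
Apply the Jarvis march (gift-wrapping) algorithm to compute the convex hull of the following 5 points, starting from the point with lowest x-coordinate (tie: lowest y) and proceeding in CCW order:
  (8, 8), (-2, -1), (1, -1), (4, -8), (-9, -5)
Hull (CCW) = [(-9, -5), (4, -8), (8, 8)]

Jarvis march: at each step, from the current hull vertex p, select the next vertex q as the point such that every other point lies strictly to the left of (or on) the directed line p → q. (Equivalently: for every other point r, the cross product (q − p) × (r − p) ≥ 0.)
Starting point (lowest x, tie lowest y): (-9, -5). Wrap until returning to start. Resulting hull: (-9, -5), (4, -8), (8, 8).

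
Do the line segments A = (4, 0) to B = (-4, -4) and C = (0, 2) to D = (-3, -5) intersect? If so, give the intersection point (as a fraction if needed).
Yes; intersection at (-24/11, -34/11) (t = 17/22 on AB, s = 8/11 on CD)

Parametrize AB as A + t(B − A) = (4 + -8 t, 0 + -4 t) and CD as C + s(D − C) = (0 + -3 s, 2 + -7 s). Solve the linear system for (t, s). Determinant = -44 ≠ 0, so a unique intersection of the containing lines exists. Solution: t = 17/22, s = 8/11 — both in [0, 1], so the segments cross. Intersection point: (-24/11, -34/11).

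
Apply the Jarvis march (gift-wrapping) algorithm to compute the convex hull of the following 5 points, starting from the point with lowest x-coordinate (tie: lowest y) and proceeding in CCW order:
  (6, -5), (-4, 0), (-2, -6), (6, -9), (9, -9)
Hull (CCW) = [(-4, 0), (-2, -6), (6, -9), (9, -9), (6, -5)]

Jarvis march: at each step, from the current hull vertex p, select the next vertex q as the point such that every other point lies strictly to the left of (or on) the directed line p → q. (Equivalently: for every other point r, the cross product (q − p) × (r − p) ≥ 0.)
Starting point (lowest x, tie lowest y): (-4, 0). Wrap until returning to start. Resulting hull: (-4, 0), (-2, -6), (6, -9), (9, -9), (6, -5).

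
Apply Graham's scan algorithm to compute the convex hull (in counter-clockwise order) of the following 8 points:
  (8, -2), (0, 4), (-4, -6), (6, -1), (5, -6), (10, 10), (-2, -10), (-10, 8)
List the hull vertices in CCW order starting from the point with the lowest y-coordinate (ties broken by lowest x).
Hull (CCW) = [(-2, -10), (5, -6), (8, -2), (10, 10), (-10, 8), (-4, -6)]

Graham scan procedure:
  1. Find the pivot p₀ = point with lowest y (tie → lowest x): (-2, -10).
  2. Sort the remaining points by polar angle around p₀.
  3. Walk through sorted points, maintaining a stack; pop the top while the last three entries make a non-left turn (cross product ≤ 0).
  4. Final stack is the convex hull in CCW order: (-2, -10), (5, -6), (8, -2), (10, 10), (-10, 8), (-4, -6).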